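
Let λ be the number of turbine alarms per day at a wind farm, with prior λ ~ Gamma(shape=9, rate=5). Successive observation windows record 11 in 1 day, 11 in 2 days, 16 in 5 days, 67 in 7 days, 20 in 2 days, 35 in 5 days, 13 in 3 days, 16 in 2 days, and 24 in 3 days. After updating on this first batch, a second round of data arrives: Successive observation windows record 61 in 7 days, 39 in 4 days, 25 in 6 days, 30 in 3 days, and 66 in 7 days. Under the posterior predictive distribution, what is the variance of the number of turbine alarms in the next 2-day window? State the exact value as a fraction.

Total count: 11 + 11 + 16 + 67 + 20 + 35 + 13 + 16 + 24 = 213.
Total exposure: 1 + 2 + 5 + 7 + 2 + 5 + 3 + 2 + 3 = 30 days.
After the first batch: Gamma(9 + 213, 5 + 30) = Gamma(222, 35).
Total count: 61 + 39 + 25 + 30 + 66 = 221.
Total exposure: 7 + 4 + 6 + 3 + 7 = 27 days.
After the second batch: Gamma(222 + 221, 35 + 27) = Gamma(443, 62).
The posterior predictive for a window of length T is Negative Binomial with variance T·α'·(β'+T)/β'² = 2·443·64/3844 = 14176/961.

14176/961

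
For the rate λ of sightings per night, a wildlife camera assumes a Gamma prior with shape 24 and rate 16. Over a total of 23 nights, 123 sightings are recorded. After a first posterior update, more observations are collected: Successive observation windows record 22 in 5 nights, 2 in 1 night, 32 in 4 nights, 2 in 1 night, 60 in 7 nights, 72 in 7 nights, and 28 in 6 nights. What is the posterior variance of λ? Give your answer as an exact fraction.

Total count 123 over total exposure 23 nights.
After the first batch: Gamma(24 + 123, 16 + 23) = Gamma(147, 39).
Total count: 22 + 2 + 32 + 2 + 60 + 72 + 28 = 218.
Total exposure: 5 + 1 + 4 + 1 + 7 + 7 + 6 = 31 nights.
After the second batch: Gamma(147 + 218, 39 + 31) = Gamma(365, 70).
Posterior variance = α'/β'² = 365/4900 = 73/980.

73/980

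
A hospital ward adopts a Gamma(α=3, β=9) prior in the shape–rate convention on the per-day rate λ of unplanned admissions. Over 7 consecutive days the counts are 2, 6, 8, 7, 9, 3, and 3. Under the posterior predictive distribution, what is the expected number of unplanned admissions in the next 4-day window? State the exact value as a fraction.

Total count: 2 + 6 + 8 + 7 + 9 + 3 + 3 = 38.
Total exposure: 7 days.
Gamma(α, β) with Poisson data over total exposure Σt gives posterior Gamma(α+Σx, β+Σt) = Gamma(41, 16).
Predictive mean over a 4-day window = T·E[λ|data] = 4·41/16 = 41/4.

41/4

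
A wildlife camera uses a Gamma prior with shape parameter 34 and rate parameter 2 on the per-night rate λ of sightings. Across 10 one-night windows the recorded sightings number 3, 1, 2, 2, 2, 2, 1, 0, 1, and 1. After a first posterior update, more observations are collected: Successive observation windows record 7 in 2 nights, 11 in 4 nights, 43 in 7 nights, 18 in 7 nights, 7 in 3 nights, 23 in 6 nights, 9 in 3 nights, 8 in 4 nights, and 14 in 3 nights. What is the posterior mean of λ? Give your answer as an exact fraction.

63/17

Total count: 3 + 1 + 2 + 2 + 2 + 2 + 1 + 0 + 1 + 1 = 15.
Total exposure: 10 nights.
After the first batch: Gamma(34 + 15, 2 + 10) = Gamma(49, 12).
Total count: 7 + 11 + 43 + 18 + 7 + 23 + 9 + 8 + 14 = 140.
Total exposure: 2 + 4 + 7 + 7 + 3 + 6 + 3 + 4 + 3 = 39 nights.
After the second batch: Gamma(49 + 140, 12 + 39) = Gamma(189, 51).
Posterior mean = α'/β' = 189/51 = 63/17.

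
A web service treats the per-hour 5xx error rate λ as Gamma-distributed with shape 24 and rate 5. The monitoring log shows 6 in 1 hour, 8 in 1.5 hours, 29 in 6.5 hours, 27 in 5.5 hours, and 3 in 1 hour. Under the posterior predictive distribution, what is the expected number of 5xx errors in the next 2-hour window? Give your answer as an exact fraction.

388/41

Total count: 6 + 8 + 29 + 27 + 3 = 73.
Total exposure: 1 + 1.5 + 6.5 + 5.5 + 1 = 15.5 hours.
Conjugate update: add total count to the shape and total exposure to the rate, giving Gamma(97, 41/2).
Predictive mean over a 2-hour window = T·E[λ|data] = 2·97/(41/2) = 388/41.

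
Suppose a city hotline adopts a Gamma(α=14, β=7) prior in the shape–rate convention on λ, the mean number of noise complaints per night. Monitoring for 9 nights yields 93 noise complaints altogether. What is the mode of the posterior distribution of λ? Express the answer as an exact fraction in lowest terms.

53/8

Total count 93 over total exposure 9 nights.
By Gamma–Poisson conjugacy, the posterior is Gamma(α + Σx, β + Σt) = Gamma(14 + 93, 7 + 9) = Gamma(107, 16).
Posterior mode = (α'−1)/β' = 106/16 = 53/8.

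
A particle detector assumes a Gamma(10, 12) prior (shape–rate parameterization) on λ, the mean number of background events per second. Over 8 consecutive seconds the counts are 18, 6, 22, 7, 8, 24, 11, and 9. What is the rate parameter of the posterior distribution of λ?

Total count: 18 + 6 + 22 + 7 + 8 + 24 + 11 + 9 = 105.
Total exposure: 8 seconds.
Posterior: α' = 10 + 105 = 115, β' = 12 + 8 = 20.

20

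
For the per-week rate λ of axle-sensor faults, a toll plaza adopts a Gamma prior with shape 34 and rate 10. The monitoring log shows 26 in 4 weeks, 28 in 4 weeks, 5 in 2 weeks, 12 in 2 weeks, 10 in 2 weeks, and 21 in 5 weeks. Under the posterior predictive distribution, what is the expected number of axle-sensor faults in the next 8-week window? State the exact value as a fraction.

Total count: 26 + 28 + 5 + 12 + 10 + 21 = 102.
Total exposure: 4 + 4 + 2 + 2 + 2 + 5 = 19 weeks.
The Gamma prior is conjugate for the Poisson rate, so λ | data ~ Gamma(34+102, 10+19) = Gamma(136, 29).
Predictive mean over an 8-week window = T·E[λ|data] = 8·136/29 = 1088/29.

1088/29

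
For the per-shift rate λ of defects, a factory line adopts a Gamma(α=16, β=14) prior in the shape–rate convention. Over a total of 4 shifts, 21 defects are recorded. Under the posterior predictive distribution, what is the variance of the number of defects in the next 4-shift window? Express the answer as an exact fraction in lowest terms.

814/81

Total count 21 over total exposure 4 shifts.
Posterior: α' = 16 + 21 = 37, β' = 14 + 4 = 18.
The posterior predictive for a window of length T is Negative Binomial with variance T·α'·(β'+T)/β'² = 4·37·22/324 = 814/81.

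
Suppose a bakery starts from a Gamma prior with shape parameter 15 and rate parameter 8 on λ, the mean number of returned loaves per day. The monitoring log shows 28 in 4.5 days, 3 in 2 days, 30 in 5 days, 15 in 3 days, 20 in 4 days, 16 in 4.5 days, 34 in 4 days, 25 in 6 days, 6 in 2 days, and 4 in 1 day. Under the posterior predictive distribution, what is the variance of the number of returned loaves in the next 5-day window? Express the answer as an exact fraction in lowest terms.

12005/484

Total count: 28 + 3 + 30 + 15 + 20 + 16 + 34 + 25 + 6 + 4 = 181.
Total exposure: 4.5 + 2 + 5 + 3 + 4 + 4.5 + 4 + 6 + 2 + 1 = 36 days.
By Gamma–Poisson conjugacy, the posterior is Gamma(α + Σx, β + Σt) = Gamma(15 + 181, 8 + 36) = Gamma(196, 44).
The posterior predictive for a window of length T is Negative Binomial with variance T·α'·(β'+T)/β'² = 5·196·49/1936 = 12005/484.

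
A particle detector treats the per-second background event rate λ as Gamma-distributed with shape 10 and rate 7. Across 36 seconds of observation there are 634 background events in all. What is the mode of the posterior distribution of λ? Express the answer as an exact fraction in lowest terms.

643/43

Total count 634 over total exposure 36 seconds.
Gamma(α, β) with Poisson data over total exposure Σt gives posterior Gamma(α+Σx, β+Σt) = Gamma(644, 43).
Posterior mode = (α'−1)/β' = 643/43.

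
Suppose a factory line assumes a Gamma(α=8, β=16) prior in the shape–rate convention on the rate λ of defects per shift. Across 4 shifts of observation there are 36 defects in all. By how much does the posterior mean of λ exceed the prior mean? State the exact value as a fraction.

17/10

Total count 36 over total exposure 4 shifts.
Conjugate update: add total count to the shape and total exposure to the rate, giving Gamma(44, 20).
Posterior mean = 44/20 = 11/5; prior mean = 8/16 = 1/2. Difference = 11/5 − 1/2 = 17/10.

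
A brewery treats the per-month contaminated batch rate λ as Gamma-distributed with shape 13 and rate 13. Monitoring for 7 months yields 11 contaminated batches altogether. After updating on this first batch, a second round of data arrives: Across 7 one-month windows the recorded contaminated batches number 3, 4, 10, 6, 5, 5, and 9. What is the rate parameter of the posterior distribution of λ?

Total count 11 over total exposure 7 months.
After the first batch: Gamma(13 + 11, 13 + 7) = Gamma(24, 20).
Total count: 3 + 4 + 10 + 6 + 5 + 5 + 9 = 42.
Total exposure: 7 months.
After the second batch: Gamma(24 + 42, 20 + 7) = Gamma(66, 27).

27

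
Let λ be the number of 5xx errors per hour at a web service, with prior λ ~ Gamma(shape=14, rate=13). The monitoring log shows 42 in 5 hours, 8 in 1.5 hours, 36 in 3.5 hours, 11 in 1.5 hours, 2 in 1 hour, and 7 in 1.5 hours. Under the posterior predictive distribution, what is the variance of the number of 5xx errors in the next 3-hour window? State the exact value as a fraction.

400/27

Total count: 42 + 8 + 36 + 11 + 2 + 7 = 106.
Total exposure: 5 + 1.5 + 3.5 + 1.5 + 1 + 1.5 = 14 hours.
By Gamma–Poisson conjugacy, the posterior is Gamma(α + Σx, β + Σt) = Gamma(14 + 106, 13 + 14) = Gamma(120, 27).
The posterior predictive for a window of length T is Negative Binomial with variance T·α'·(β'+T)/β'² = 3·120·30/729 = 400/27.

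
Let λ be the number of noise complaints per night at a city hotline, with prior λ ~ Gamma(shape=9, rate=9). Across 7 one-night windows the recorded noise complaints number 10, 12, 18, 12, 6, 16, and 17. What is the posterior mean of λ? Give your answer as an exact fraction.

25/4

Total count: 10 + 12 + 18 + 12 + 6 + 16 + 17 = 91.
Total exposure: 7 nights.
Posterior: α' = 9 + 91 = 100, β' = 9 + 7 = 16.
Posterior mean = α'/β' = 100/16 = 25/4.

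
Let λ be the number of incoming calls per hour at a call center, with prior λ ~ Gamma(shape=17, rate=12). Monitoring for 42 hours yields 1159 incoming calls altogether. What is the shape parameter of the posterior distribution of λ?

Total count 1159 over total exposure 42 hours.
Posterior: α' = 17 + 1159 = 1176, β' = 12 + 42 = 54.

1176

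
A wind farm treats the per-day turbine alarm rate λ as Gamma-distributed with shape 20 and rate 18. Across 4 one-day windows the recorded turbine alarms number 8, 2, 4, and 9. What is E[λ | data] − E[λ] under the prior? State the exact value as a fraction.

167/198

Total count: 8 + 2 + 4 + 9 = 23.
Total exposure: 4 days.
By Gamma–Poisson conjugacy, the posterior is Gamma(α + Σx, β + Σt) = Gamma(20 + 23, 18 + 4) = Gamma(43, 22).
Posterior mean = 43/22 = 43/22; prior mean = 20/18 = 10/9. Difference = 43/22 − 10/9 = 167/198.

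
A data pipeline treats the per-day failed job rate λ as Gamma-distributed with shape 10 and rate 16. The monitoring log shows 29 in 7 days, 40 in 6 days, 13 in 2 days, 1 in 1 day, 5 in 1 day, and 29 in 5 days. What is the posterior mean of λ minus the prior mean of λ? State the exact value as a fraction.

Total count: 29 + 40 + 13 + 1 + 5 + 29 = 117.
Total exposure: 7 + 6 + 2 + 1 + 1 + 5 = 22 days.
Gamma(α, β) with Poisson data over total exposure Σt gives posterior Gamma(α+Σx, β+Σt) = Gamma(127, 38).
Posterior mean = 127/38 = 127/38; prior mean = 10/16 = 5/8. Difference = 127/38 − 5/8 = 413/152.

413/152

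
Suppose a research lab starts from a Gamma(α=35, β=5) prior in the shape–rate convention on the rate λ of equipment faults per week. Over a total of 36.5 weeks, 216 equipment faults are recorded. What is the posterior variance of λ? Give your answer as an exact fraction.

1004/6889

Total count 216 over total exposure 36.5 weeks.
Conjugate update: add total count to the shape and total exposure to the rate, giving Gamma(251, 83/2).
Posterior variance = α'/β'² = 251/(6889/4) = 1004/6889.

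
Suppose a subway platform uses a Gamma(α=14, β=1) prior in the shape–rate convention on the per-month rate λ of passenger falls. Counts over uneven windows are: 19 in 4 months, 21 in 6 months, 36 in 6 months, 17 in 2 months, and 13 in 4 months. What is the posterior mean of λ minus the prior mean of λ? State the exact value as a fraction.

-202/23

Total count: 19 + 21 + 36 + 17 + 13 = 106.
Total exposure: 4 + 6 + 6 + 2 + 4 = 22 months.
Posterior: α' = 14 + 106 = 120, β' = 1 + 22 = 23.
Posterior mean = 120/23 = 120/23; prior mean = 14/1 = 14. Difference = 120/23 − 14 = -202/23.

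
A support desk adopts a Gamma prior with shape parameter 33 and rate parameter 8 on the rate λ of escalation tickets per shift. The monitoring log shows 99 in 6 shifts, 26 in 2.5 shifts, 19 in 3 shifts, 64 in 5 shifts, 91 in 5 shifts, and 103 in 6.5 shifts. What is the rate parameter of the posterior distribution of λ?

36

Total count: 99 + 26 + 19 + 64 + 91 + 103 = 402.
Total exposure: 6 + 2.5 + 3 + 5 + 5 + 6.5 = 28 shifts.
Conjugate update: add total count to the shape and total exposure to the rate, giving Gamma(435, 36).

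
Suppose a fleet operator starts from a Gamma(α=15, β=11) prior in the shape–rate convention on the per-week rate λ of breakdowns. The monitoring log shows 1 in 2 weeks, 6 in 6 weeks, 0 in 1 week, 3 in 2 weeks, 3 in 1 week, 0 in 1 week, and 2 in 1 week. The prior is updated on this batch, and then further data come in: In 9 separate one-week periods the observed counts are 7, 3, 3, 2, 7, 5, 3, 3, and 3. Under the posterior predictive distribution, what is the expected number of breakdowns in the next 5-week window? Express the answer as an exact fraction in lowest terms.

Total count: 1 + 6 + 0 + 3 + 3 + 0 + 2 = 15.
Total exposure: 2 + 6 + 1 + 2 + 1 + 1 + 1 = 14 weeks.
After the first batch: Gamma(15 + 15, 11 + 14) = Gamma(30, 25).
Total count: 7 + 3 + 3 + 2 + 7 + 5 + 3 + 3 + 3 = 36.
Total exposure: 9 weeks.
After the second batch: Gamma(30 + 36, 25 + 9) = Gamma(66, 34).
Predictive mean over a 5-week window = T·E[λ|data] = 5·66/34 = 165/17.

165/17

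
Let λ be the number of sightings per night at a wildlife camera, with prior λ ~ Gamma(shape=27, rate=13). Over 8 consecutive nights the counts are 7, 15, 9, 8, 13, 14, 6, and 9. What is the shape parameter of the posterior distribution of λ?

Total count: 7 + 15 + 9 + 8 + 13 + 14 + 6 + 9 = 81.
Total exposure: 8 nights.
Posterior: α' = 27 + 81 = 108, β' = 13 + 8 = 21.

108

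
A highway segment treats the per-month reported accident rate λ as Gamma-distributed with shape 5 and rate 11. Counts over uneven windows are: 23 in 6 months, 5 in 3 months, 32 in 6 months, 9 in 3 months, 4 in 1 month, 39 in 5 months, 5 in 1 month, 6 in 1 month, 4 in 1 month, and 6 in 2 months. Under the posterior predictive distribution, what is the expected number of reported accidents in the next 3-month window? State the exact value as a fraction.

207/20

Total count: 23 + 5 + 32 + 9 + 4 + 39 + 5 + 6 + 4 + 6 = 133.
Total exposure: 6 + 3 + 6 + 3 + 1 + 5 + 1 + 1 + 1 + 2 = 29 months.
Conjugate update: add total count to the shape and total exposure to the rate, giving Gamma(138, 40).
Predictive mean over a 3-month window = T·E[λ|data] = 3·138/40 = 207/20.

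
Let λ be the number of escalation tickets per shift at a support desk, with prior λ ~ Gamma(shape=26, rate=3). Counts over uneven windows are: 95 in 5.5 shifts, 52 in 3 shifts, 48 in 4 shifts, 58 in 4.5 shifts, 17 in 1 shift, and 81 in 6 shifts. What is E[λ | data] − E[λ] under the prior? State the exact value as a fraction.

Total count: 95 + 52 + 48 + 58 + 17 + 81 = 351.
Total exposure: 5.5 + 3 + 4 + 4.5 + 1 + 6 = 24 shifts.
Gamma(α, β) with Poisson data over total exposure Σt gives posterior Gamma(α+Σx, β+Σt) = Gamma(377, 27).
Posterior mean = 377/27 = 377/27; prior mean = 26/3 = 26/3. Difference = 377/27 − 26/3 = 143/27.

143/27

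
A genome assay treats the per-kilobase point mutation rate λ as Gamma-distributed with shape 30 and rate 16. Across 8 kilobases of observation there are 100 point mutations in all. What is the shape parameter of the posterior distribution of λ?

130

Total count 100 over total exposure 8 kilobases.
The Gamma prior is conjugate for the Poisson rate, so λ | data ~ Gamma(30+100, 16+8) = Gamma(130, 24).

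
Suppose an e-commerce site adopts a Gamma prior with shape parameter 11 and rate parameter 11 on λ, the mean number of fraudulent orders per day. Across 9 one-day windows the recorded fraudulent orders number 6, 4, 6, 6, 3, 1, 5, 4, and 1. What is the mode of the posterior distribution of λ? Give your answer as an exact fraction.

Total count: 6 + 4 + 6 + 6 + 3 + 1 + 5 + 4 + 1 = 36.
Total exposure: 9 days.
The Gamma prior is conjugate for the Poisson rate, so λ | data ~ Gamma(11+36, 11+9) = Gamma(47, 20).
Posterior mode = (α'−1)/β' = 46/20 = 23/10.

23/10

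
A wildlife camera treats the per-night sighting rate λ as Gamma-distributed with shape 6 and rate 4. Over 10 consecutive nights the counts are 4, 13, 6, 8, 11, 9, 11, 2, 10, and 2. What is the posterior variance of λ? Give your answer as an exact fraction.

Total count: 4 + 13 + 6 + 8 + 11 + 9 + 11 + 2 + 10 + 2 = 76.
Total exposure: 10 nights.
Gamma(α, β) with Poisson data over total exposure Σt gives posterior Gamma(α+Σx, β+Σt) = Gamma(82, 14).
Posterior variance = α'/β'² = 82/196 = 41/98.

41/98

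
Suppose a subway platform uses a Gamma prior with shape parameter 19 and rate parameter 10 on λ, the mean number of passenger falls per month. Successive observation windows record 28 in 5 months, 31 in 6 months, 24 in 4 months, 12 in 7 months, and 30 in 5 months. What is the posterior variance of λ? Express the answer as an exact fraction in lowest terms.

144/1369

Total count: 28 + 31 + 24 + 12 + 30 = 125.
Total exposure: 5 + 6 + 4 + 7 + 5 = 27 months.
The Gamma prior is conjugate for the Poisson rate, so λ | data ~ Gamma(19+125, 10+27) = Gamma(144, 37).
Posterior variance = α'/β'² = 144/1369.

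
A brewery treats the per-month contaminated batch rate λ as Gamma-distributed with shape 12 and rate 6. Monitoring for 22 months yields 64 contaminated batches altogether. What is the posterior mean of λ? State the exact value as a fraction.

Total count 64 over total exposure 22 months.
The Gamma prior is conjugate for the Poisson rate, so λ | data ~ Gamma(12+64, 6+22) = Gamma(76, 28).
Posterior mean = α'/β' = 76/28 = 19/7.

19/7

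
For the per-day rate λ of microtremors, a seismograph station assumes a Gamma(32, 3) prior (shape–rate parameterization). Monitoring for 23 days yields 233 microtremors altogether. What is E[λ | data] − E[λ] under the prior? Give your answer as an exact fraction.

-37/78

Total count 233 over total exposure 23 days.
The Gamma prior is conjugate for the Poisson rate, so λ | data ~ Gamma(32+233, 3+23) = Gamma(265, 26).
Posterior mean = 265/26 = 265/26; prior mean = 32/3 = 32/3. Difference = 265/26 − 32/3 = -37/78.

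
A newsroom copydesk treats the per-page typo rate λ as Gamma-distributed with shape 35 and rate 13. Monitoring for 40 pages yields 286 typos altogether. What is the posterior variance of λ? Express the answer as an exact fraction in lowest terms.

321/2809

Total count 286 over total exposure 40 pages.
Gamma(α, β) with Poisson data over total exposure Σt gives posterior Gamma(α+Σx, β+Σt) = Gamma(321, 53).
Posterior variance = α'/β'² = 321/2809.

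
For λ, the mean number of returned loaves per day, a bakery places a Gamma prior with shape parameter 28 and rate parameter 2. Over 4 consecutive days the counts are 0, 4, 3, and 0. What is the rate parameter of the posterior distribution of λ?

Total count: 0 + 4 + 3 + 0 = 7.
Total exposure: 4 days.
Gamma(α, β) with Poisson data over total exposure Σt gives posterior Gamma(α+Σx, β+Σt) = Gamma(35, 6).

6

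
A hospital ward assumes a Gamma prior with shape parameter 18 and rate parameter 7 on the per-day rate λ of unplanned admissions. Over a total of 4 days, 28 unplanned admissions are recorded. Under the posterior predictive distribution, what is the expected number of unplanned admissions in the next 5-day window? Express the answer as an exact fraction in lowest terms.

Total count 28 over total exposure 4 days.
Conjugate update: add total count to the shape and total exposure to the rate, giving Gamma(46, 11).
Predictive mean over a 5-day window = T·E[λ|data] = 5·46/11 = 230/11.

230/11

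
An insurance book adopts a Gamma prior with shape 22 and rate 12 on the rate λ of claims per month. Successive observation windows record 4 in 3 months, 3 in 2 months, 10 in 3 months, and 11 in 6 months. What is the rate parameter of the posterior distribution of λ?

Total count: 4 + 3 + 10 + 11 = 28.
Total exposure: 3 + 2 + 3 + 6 = 14 months.
By Gamma–Poisson conjugacy, the posterior is Gamma(α + Σx, β + Σt) = Gamma(22 + 28, 12 + 14) = Gamma(50, 26).

26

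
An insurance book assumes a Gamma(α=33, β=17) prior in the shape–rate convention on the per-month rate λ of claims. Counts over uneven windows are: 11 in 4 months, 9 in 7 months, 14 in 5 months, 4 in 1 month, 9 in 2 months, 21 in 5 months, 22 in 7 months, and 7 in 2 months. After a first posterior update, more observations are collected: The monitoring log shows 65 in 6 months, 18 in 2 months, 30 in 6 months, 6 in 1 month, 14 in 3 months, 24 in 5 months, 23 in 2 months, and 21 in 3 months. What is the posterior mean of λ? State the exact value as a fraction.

331/78

Total count: 11 + 9 + 14 + 4 + 9 + 21 + 22 + 7 = 97.
Total exposure: 4 + 7 + 5 + 1 + 2 + 5 + 7 + 2 = 33 months.
After the first batch: Gamma(33 + 97, 17 + 33) = Gamma(130, 50).
Total count: 65 + 18 + 30 + 6 + 14 + 24 + 23 + 21 = 201.
Total exposure: 6 + 2 + 6 + 1 + 3 + 5 + 2 + 3 = 28 months.
After the second batch: Gamma(130 + 201, 50 + 28) = Gamma(331, 78).
Posterior mean = α'/β' = 331/78.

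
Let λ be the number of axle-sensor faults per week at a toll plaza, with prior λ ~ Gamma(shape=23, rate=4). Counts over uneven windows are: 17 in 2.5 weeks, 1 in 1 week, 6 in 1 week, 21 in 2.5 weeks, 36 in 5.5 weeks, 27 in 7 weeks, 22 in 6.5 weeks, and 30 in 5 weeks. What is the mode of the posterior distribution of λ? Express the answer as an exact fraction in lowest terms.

26/5

Total count: 17 + 1 + 6 + 21 + 36 + 27 + 22 + 30 = 160.
Total exposure: 2.5 + 1 + 1 + 2.5 + 5.5 + 7 + 6.5 + 5 = 31 weeks.
Conjugate update: add total count to the shape and total exposure to the rate, giving Gamma(183, 35).
Posterior mode = (α'−1)/β' = 182/35 = 26/5.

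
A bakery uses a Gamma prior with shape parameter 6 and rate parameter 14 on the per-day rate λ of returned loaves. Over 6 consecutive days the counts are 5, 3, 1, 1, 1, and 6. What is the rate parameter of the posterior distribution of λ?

Total count: 5 + 3 + 1 + 1 + 1 + 6 = 17.
Total exposure: 6 days.
By Gamma–Poisson conjugacy, the posterior is Gamma(α + Σx, β + Σt) = Gamma(6 + 17, 14 + 6) = Gamma(23, 20).

20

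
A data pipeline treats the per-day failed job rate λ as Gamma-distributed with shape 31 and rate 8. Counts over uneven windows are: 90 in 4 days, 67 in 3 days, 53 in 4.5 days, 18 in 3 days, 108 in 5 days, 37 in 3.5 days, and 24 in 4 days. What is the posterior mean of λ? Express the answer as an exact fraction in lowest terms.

428/35

Total count: 90 + 67 + 53 + 18 + 108 + 37 + 24 = 397.
Total exposure: 4 + 3 + 4.5 + 3 + 5 + 3.5 + 4 = 27 days.
Conjugate update: add total count to the shape and total exposure to the rate, giving Gamma(428, 35).
Posterior mean = α'/β' = 428/35.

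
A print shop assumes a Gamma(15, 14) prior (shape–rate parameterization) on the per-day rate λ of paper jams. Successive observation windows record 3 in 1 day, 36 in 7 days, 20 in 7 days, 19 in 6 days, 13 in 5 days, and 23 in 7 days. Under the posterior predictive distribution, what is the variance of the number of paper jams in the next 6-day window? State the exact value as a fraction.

41022/2209

Total count: 3 + 36 + 20 + 19 + 13 + 23 = 114.
Total exposure: 1 + 7 + 7 + 6 + 5 + 7 = 33 days.
The Gamma prior is conjugate for the Poisson rate, so λ | data ~ Gamma(15+114, 14+33) = Gamma(129, 47).
The posterior predictive for a window of length T is Negative Binomial with variance T·α'·(β'+T)/β'² = 6·129·53/2209 = 41022/2209.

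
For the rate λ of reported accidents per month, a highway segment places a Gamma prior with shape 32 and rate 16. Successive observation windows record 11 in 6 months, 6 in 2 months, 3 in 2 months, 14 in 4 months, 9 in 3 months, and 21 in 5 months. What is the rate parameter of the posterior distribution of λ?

Total count: 11 + 6 + 3 + 14 + 9 + 21 = 64.
Total exposure: 6 + 2 + 2 + 4 + 3 + 5 = 22 months.
The Gamma prior is conjugate for the Poisson rate, so λ | data ~ Gamma(32+64, 16+22) = Gamma(96, 38).

38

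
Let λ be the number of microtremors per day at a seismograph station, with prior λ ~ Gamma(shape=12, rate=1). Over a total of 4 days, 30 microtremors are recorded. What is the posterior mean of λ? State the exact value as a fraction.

42/5

Total count 30 over total exposure 4 days.
Posterior: α' = 12 + 30 = 42, β' = 1 + 4 = 5.
Posterior mean = α'/β' = 42/5.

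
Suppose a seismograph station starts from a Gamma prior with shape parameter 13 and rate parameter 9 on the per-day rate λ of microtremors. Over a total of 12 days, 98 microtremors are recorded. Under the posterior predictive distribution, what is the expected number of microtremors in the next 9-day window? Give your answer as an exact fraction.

Total count 98 over total exposure 12 days.
By Gamma–Poisson conjugacy, the posterior is Gamma(α + Σx, β + Σt) = Gamma(13 + 98, 9 + 12) = Gamma(111, 21).
Predictive mean over a 9-day window = T·E[λ|data] = 9·111/21 = 333/7.

333/7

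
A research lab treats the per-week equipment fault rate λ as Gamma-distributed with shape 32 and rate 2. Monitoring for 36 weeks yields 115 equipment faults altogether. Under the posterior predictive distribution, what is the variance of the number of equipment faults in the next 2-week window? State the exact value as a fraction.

Total count 115 over total exposure 36 weeks.
Gamma(α, β) with Poisson data over total exposure Σt gives posterior Gamma(α+Σx, β+Σt) = Gamma(147, 38).
The posterior predictive for a window of length T is Negative Binomial with variance T·α'·(β'+T)/β'² = 2·147·40/1444 = 2940/361.

2940/361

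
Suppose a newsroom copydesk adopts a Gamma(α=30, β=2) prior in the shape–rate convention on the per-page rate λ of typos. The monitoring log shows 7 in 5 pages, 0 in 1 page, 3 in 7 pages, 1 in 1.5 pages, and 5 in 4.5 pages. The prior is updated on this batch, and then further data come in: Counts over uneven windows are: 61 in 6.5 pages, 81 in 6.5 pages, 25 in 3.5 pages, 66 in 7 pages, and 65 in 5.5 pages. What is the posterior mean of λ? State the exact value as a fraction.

Total count: 7 + 0 + 3 + 1 + 5 = 16.
Total exposure: 5 + 1 + 7 + 1.5 + 4.5 = 19 pages.
After the first batch: Gamma(30 + 16, 2 + 19) = Gamma(46, 21).
Total count: 61 + 81 + 25 + 66 + 65 = 298.
Total exposure: 6.5 + 6.5 + 3.5 + 7 + 5.5 = 29 pages.
After the second batch: Gamma(46 + 298, 21 + 29) = Gamma(344, 50).
Posterior mean = α'/β' = 344/50 = 172/25.

172/25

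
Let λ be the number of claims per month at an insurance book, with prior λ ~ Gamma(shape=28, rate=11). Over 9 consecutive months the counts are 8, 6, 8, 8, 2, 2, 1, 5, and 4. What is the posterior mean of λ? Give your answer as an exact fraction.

Total count: 8 + 6 + 8 + 8 + 2 + 2 + 1 + 5 + 4 = 44.
Total exposure: 9 months.
Conjugate update: add total count to the shape and total exposure to the rate, giving Gamma(72, 20).
Posterior mean = α'/β' = 72/20 = 18/5.

18/5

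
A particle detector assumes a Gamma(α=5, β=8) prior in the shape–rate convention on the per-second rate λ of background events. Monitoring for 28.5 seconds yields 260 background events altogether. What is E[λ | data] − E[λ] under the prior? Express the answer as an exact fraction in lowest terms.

Total count 260 over total exposure 28.5 seconds.
The Gamma prior is conjugate for the Poisson rate, so λ | data ~ Gamma(5+260, 8+28.5) = Gamma(265, 73/2).
Posterior mean = 265/(73/2) = 530/73; prior mean = 5/8 = 5/8. Difference = 530/73 − 5/8 = 3875/584.

3875/584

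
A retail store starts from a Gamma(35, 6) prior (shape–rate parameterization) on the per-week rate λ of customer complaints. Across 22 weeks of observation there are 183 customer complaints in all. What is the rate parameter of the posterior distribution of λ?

Total count 183 over total exposure 22 weeks.
Gamma(α, β) with Poisson data over total exposure Σt gives posterior Gamma(α+Σx, β+Σt) = Gamma(218, 28).

28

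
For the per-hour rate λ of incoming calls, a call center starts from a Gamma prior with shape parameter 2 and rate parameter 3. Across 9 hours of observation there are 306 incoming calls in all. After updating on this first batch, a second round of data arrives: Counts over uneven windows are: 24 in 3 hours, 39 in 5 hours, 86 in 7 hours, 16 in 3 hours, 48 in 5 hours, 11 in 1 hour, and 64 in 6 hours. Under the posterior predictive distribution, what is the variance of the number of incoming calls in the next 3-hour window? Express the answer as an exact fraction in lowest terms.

Total count 306 over total exposure 9 hours.
After the first batch: Gamma(2 + 306, 3 + 9) = Gamma(308, 12).
Total count: 24 + 39 + 86 + 16 + 48 + 11 + 64 = 288.
Total exposure: 3 + 5 + 7 + 3 + 5 + 1 + 6 = 30 hours.
After the second batch: Gamma(308 + 288, 12 + 30) = Gamma(596, 42).
The posterior predictive for a window of length T is Negative Binomial with variance T·α'·(β'+T)/β'² = 3·596·45/1764 = 2235/49.

2235/49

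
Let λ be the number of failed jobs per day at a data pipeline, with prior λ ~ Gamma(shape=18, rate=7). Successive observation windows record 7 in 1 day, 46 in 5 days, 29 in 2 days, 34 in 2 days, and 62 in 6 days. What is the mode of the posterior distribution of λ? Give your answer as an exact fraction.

195/23

Total count: 7 + 46 + 29 + 34 + 62 = 178.
Total exposure: 1 + 5 + 2 + 2 + 6 = 16 days.
Gamma(α, β) with Poisson data over total exposure Σt gives posterior Gamma(α+Σx, β+Σt) = Gamma(196, 23).
Posterior mode = (α'−1)/β' = 195/23.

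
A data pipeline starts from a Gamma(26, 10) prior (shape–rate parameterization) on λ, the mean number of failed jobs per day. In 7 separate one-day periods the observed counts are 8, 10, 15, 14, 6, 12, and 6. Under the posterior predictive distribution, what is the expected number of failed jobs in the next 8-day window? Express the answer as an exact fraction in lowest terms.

776/17

Total count: 8 + 10 + 15 + 14 + 6 + 12 + 6 = 71.
Total exposure: 7 days.
Gamma(α, β) with Poisson data over total exposure Σt gives posterior Gamma(α+Σx, β+Σt) = Gamma(97, 17).
Predictive mean over an 8-day window = T·E[λ|data] = 8·97/17 = 776/17.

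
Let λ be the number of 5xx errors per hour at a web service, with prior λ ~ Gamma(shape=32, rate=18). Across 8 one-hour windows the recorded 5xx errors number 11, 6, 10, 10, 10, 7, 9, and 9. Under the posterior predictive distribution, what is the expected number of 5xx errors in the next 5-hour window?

20

Total count: 11 + 6 + 10 + 10 + 10 + 7 + 9 + 9 = 72.
Total exposure: 8 hours.
Gamma(α, β) with Poisson data over total exposure Σt gives posterior Gamma(α+Σx, β+Σt) = Gamma(104, 26).
Predictive mean over a 5-hour window = T·E[λ|data] = 5·104/26 = 20.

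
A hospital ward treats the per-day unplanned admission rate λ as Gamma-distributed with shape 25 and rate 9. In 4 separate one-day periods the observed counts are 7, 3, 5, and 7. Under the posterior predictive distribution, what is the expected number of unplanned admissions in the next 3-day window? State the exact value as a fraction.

141/13

Total count: 7 + 3 + 5 + 7 = 22.
Total exposure: 4 days.
Conjugate update: add total count to the shape and total exposure to the rate, giving Gamma(47, 13).
Predictive mean over a 3-day window = T·E[λ|data] = 3·47/13 = 141/13.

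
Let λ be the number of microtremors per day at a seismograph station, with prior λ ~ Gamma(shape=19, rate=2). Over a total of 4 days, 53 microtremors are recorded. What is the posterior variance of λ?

2

Total count 53 over total exposure 4 days.
By Gamma–Poisson conjugacy, the posterior is Gamma(α + Σx, β + Σt) = Gamma(19 + 53, 2 + 4) = Gamma(72, 6).
Posterior variance = α'/β'² = 72/36 = 2.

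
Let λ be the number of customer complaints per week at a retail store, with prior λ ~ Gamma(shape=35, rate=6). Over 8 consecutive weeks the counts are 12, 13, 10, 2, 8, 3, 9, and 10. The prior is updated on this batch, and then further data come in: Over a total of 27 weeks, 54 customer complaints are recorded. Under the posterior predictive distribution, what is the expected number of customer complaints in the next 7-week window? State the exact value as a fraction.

1092/41

Total count: 12 + 13 + 10 + 2 + 8 + 3 + 9 + 10 = 67.
Total exposure: 8 weeks.
After the first batch: Gamma(35 + 67, 6 + 8) = Gamma(102, 14).
Total count 54 over total exposure 27 weeks.
After the second batch: Gamma(102 + 54, 14 + 27) = Gamma(156, 41).
Predictive mean over a 7-week window = T·E[λ|data] = 7·156/41 = 1092/41.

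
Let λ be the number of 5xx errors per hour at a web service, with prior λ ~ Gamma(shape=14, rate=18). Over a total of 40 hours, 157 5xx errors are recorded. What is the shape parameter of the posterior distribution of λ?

171

Total count 157 over total exposure 40 hours.
Conjugate update: add total count to the shape and total exposure to the rate, giving Gamma(171, 58).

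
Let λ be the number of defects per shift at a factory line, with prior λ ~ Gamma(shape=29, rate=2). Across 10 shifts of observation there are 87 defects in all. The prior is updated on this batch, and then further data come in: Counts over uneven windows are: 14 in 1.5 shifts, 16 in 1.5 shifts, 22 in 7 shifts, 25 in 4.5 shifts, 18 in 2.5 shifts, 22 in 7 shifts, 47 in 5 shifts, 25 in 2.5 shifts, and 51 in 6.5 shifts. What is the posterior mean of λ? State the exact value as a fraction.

Total count 87 over total exposure 10 shifts.
After the first batch: Gamma(29 + 87, 2 + 10) = Gamma(116, 12).
Total count: 14 + 16 + 22 + 25 + 18 + 22 + 47 + 25 + 51 = 240.
Total exposure: 1.5 + 1.5 + 7 + 4.5 + 2.5 + 7 + 5 + 2.5 + 6.5 = 38 shifts.
After the second batch: Gamma(116 + 240, 12 + 38) = Gamma(356, 50).
Posterior mean = α'/β' = 356/50 = 178/25.

178/25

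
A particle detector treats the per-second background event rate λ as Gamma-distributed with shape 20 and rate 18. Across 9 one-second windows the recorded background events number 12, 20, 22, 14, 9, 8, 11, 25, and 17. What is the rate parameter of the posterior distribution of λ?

27

Total count: 12 + 20 + 22 + 14 + 9 + 8 + 11 + 25 + 17 = 138.
Total exposure: 9 seconds.
Conjugate update: add total count to the shape and total exposure to the rate, giving Gamma(158, 27).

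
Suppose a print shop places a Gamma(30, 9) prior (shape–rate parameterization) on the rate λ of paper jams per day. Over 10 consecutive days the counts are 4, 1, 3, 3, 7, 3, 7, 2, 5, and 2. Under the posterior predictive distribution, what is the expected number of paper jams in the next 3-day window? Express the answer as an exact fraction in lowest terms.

201/19

Total count: 4 + 1 + 3 + 3 + 7 + 3 + 7 + 2 + 5 + 2 = 37.
Total exposure: 10 days.
Conjugate update: add total count to the shape and total exposure to the rate, giving Gamma(67, 19).
Predictive mean over a 3-day window = T·E[λ|data] = 3·67/19 = 201/19.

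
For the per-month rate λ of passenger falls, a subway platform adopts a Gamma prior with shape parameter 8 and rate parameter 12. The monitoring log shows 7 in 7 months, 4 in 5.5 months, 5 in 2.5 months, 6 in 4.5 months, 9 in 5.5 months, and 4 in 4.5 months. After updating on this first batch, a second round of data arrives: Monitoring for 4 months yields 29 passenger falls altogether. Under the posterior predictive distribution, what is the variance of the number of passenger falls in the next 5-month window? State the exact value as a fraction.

Total count: 7 + 4 + 5 + 6 + 9 + 4 = 35.
Total exposure: 7 + 5.5 + 2.5 + 4.5 + 5.5 + 4.5 = 29.5 months.
After the first batch: Gamma(8 + 35, 12 + 29.5) = Gamma(43, 83/2).
Total count 29 over total exposure 4 months.
After the second batch: Gamma(43 + 29, 83/2 + 4) = Gamma(72, 91/2).
The posterior predictive for a window of length T is Negative Binomial with variance T·α'·(β'+T)/β'² = 5·72·(101/2)/(8281/4) = 72720/8281.

72720/8281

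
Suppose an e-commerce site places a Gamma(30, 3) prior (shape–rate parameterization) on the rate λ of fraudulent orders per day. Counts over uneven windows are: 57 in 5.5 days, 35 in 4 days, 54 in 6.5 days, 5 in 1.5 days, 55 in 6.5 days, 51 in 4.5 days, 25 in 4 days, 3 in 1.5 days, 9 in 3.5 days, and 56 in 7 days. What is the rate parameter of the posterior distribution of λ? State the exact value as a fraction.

95/2

Total count: 57 + 35 + 54 + 5 + 55 + 51 + 25 + 3 + 9 + 56 = 350.
Total exposure: 5.5 + 4 + 6.5 + 1.5 + 6.5 + 4.5 + 4 + 1.5 + 3.5 + 7 = 44.5 days.
The Gamma prior is conjugate for the Poisson rate, so λ | data ~ Gamma(30+350, 3+44.5) = Gamma(380, 95/2).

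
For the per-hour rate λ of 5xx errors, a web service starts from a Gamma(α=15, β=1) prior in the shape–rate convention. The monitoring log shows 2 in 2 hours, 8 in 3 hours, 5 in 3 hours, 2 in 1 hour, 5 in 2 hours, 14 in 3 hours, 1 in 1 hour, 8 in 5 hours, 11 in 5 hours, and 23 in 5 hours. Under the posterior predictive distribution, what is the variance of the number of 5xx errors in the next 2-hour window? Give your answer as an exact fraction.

6204/961

Total count: 2 + 8 + 5 + 2 + 5 + 14 + 1 + 8 + 11 + 23 = 79.
Total exposure: 2 + 3 + 3 + 1 + 2 + 3 + 1 + 5 + 5 + 5 = 30 hours.
Posterior: α' = 15 + 79 = 94, β' = 1 + 30 = 31.
The posterior predictive for a window of length T is Negative Binomial with variance T·α'·(β'+T)/β'² = 2·94·33/961 = 6204/961.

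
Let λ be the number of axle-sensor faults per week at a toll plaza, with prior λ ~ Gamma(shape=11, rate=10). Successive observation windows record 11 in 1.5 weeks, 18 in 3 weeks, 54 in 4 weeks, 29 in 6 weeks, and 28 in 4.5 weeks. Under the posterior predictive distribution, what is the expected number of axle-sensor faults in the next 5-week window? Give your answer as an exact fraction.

755/29

Total count: 11 + 18 + 54 + 29 + 28 = 140.
Total exposure: 1.5 + 3 + 4 + 6 + 4.5 = 19 weeks.
Gamma(α, β) with Poisson data over total exposure Σt gives posterior Gamma(α+Σx, β+Σt) = Gamma(151, 29).
Predictive mean over a 5-week window = T·E[λ|data] = 5·151/29 = 755/29.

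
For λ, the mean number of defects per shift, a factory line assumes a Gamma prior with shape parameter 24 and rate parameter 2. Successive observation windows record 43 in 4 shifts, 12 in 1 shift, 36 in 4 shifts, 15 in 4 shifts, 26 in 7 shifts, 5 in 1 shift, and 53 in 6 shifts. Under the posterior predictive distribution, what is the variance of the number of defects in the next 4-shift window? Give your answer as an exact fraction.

Total count: 43 + 12 + 36 + 15 + 26 + 5 + 53 = 190.
Total exposure: 4 + 1 + 4 + 4 + 7 + 1 + 6 = 27 shifts.
Posterior: α' = 24 + 190 = 214, β' = 2 + 27 = 29.
The posterior predictive for a window of length T is Negative Binomial with variance T·α'·(β'+T)/β'² = 4·214·33/841 = 28248/841.

28248/841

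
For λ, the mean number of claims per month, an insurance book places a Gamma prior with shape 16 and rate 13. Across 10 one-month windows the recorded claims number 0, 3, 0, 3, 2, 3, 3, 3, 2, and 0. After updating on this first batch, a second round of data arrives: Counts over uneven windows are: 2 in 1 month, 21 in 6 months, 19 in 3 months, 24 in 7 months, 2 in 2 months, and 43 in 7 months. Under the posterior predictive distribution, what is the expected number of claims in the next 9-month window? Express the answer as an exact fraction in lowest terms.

Total count: 0 + 3 + 0 + 3 + 2 + 3 + 3 + 3 + 2 + 0 = 19.
Total exposure: 10 months.
After the first batch: Gamma(16 + 19, 13 + 10) = Gamma(35, 23).
Total count: 2 + 21 + 19 + 24 + 2 + 43 = 111.
Total exposure: 1 + 6 + 3 + 7 + 2 + 7 = 26 months.
After the second batch: Gamma(35 + 111, 23 + 26) = Gamma(146, 49).
Predictive mean over a 9-month window = T·E[λ|data] = 9·146/49 = 1314/49.

1314/49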